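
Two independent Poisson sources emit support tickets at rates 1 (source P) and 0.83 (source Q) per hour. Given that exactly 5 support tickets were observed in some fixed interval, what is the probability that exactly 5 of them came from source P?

0.0487

Given the total, each event is independently from source P with probability p = λ_P/(λ_P+λ_Q) = 1/1.83 ≈ 0.5464.
So K ~ Binomial(5, 1/1.83): P(K = 5) = C(5,5) · (1/1.83)^5 · (0.83/1.83)^0 ≈ 0.0487.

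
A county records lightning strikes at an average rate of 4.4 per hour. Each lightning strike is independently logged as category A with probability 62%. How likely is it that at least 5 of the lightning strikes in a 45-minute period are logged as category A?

0.0569

Thinning: the lightning strikes that are logged as category A themselves form a Poisson process with rate 0.62 × 4.4 = 2.728 per hour.
Over the interval, μ = 2.728 × 0.75 = 2.046 (a 45-minute period = 0.75 hours).
P(N ≥ 5) = 1 − P(N ≤ 4) ≈ 0.0569.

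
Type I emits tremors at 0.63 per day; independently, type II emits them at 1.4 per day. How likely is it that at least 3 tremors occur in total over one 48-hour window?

Independent Poisson processes superpose: combined rate λ = 0.63 + 1.4 = 2.03 per day.
Over the interval, μ = 2.03 × 2 = 4.06 (a 48-hour window = 2 days).
P(N ≥ 3) = 1 − P(N ≤ 2) ≈ 0.7706.

0.7706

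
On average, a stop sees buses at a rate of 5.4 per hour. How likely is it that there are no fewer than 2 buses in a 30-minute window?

Over the interval, μ = 5.4 × 0.5 = 2.7 (a 30-minute window = 0.5 hours).
P(N ≥ 2) = 1 − P(N ≤ 1) = 1 − Σ_{j=0}^{1} e^(−μ) μ^j/j! ≈ 0.7513.

0.7513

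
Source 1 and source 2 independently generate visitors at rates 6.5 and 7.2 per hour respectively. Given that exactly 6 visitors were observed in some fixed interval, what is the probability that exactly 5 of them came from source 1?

0.0758

Given the total, each event is independently from source 1 with probability p = λ_1/(λ_1+λ_2) = 6.5/13.7 ≈ 0.4745.
So K ~ Binomial(6, 6.5/13.7): P(K = 5) = C(6,5) · (6.5/13.7)^5 · (7.2/13.7)^1 ≈ 0.0758.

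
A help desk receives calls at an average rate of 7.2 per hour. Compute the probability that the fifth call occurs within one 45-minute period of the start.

Over the interval, μ = 7.2 × 0.75 = 5.4 (a 45-minute period = 0.75 hours).
The fifth arrival falls in the interval iff at least 5 events occur there: P(S_5 ≤ t) = P(N ≥ 5) = 1 − P(N ≤ 4) ≈ 0.6267.

0.6267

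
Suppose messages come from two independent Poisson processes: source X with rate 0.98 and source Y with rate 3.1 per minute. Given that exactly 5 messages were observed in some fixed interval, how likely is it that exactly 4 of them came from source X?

0.0126

Given the total, each event is independently from source X with probability p = λ_X/(λ_X+λ_Y) = 0.98/4.08 ≈ 0.2402.
So K ~ Binomial(5, 0.98/4.08): P(K = 4) = C(5,4) · (0.98/4.08)^4 · (3.1/4.08)^1 ≈ 0.0126.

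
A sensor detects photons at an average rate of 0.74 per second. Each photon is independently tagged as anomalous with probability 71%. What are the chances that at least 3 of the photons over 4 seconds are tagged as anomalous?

Thinning: the photons that are tagged as anomalous themselves form a Poisson process with rate 0.71 × 0.74 = 0.5254 per second.
Over the interval, μ = 0.5254 × 4 = 2.1016 (4 seconds).
P(N ≥ 3) = 1 − P(N ≤ 2) ≈ 0.3508.

0.3508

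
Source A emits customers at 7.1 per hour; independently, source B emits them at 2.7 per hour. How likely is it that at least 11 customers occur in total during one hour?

Independent Poisson processes superpose: combined rate λ = 7.1 + 2.7 = 9.8 per hour.
So μ = 9.8.
P(N ≥ 11) = 1 − P(N ≤ 10) ≈ 0.3920.

0.3920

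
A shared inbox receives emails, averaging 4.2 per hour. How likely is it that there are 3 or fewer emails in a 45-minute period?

0.6137

Over the interval, μ = 4.2 × 0.75 = 3.15 (a 45-minute period = 0.75 hours).
P(N ≤ 3) = Σ_{j=0}^{3} e^(−μ) μ^j/j! ≈ 0.6137.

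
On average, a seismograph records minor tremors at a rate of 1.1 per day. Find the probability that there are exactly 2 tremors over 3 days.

Over the interval, μ = 1.1 × 3 = 3.3 (3 days).
P(N = 2) = e^(−μ) μ^2/2! = e^(−3.3) · 3.3^2/2 ≈ 0.2008.

0.2008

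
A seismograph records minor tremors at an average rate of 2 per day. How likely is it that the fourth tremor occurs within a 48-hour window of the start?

Over the interval, μ = 2 × 2 = 4 (a 48-hour window = 2 days).
The fourth arrival falls in the interval iff at least 4 events occur there: P(S_4 ≤ t) = P(N ≥ 4) = 1 − P(N ≤ 3) ≈ 0.5665.

0.5665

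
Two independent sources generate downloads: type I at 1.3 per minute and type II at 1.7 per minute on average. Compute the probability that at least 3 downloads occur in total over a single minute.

0.5768

Independent Poisson processes superpose: combined rate λ = 1.3 + 1.7 = 3 per minute.
So μ = 3.
P(N ≥ 3) = 1 − P(N ≤ 2) ≈ 0.5768.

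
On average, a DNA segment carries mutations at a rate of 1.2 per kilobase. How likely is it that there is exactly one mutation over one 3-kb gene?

Over the interval, μ = 1.2 × 3 = 3.6 (a 3-kb gene = 3 kilobases).
P(N = 1) = e^(−μ) μ^1/1! = e^(−3.6) · 3.6^1/1 ≈ 0.0984.

0.0984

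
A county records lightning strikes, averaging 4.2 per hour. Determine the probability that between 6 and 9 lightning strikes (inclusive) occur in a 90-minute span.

Over the interval, μ = 4.2 × 1.5 = 6.3 (a 90-minute span = 1.5 hours).
P(6 ≤ N ≤ 9) = Σ_{j=6}^{9} e^(−6.3) · 6.3^j/j! ≈ 0.4951.

0.4951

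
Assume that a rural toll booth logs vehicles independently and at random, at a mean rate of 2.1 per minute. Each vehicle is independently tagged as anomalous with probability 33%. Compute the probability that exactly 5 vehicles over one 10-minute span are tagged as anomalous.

0.1303

Thinning: the vehicles that are tagged as anomalous themselves form a Poisson process with rate 0.33 × 2.1 = 0.693 per minute.
Over the interval, μ = 0.693 × 10 = 6.93 (a 10-minute span = 10 minutes).
P(N = 5) = e^(−6.93) · 6.93^5/5! ≈ 0.1303.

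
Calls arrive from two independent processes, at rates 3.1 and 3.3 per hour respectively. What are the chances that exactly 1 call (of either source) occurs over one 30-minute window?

Independent Poisson processes superpose: combined rate λ = 3.1 + 3.3 = 6.4 per hour.
Over the interval, μ = 6.4 × 0.5 = 3.2 (a 30-minute window = 0.5 hours).
P(N = 1) = e^(−3.2) · 3.2^1/1! ≈ 0.1304.

0.1304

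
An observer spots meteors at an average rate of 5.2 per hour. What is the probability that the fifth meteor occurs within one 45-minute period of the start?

Over the interval, μ = 5.2 × 0.75 = 3.9 (a 45-minute period = 0.75 hours).
The fifth arrival falls in the interval iff at least 5 events occur there: P(S_5 ≤ t) = P(N ≥ 5) = 1 − P(N ≤ 4) ≈ 0.3516.

0.3516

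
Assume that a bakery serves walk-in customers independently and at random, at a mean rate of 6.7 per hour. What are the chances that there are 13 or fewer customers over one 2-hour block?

0.5292

Over the interval, μ = 6.7 × 2 = 13.4 (a 2-hour block = 2 hours).
P(N ≤ 13) = Σ_{j=0}^{13} e^(−μ) μ^j/j! ≈ 0.5292.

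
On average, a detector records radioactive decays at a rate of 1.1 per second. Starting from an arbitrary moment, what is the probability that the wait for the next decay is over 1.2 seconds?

0.2671

The wait for the next event is exponential with rate λ = 1.1 per second.
P(T > 1.2) = e^(−λt) = e^(−1.1 × 1.2) = e^(−1.32) ≈ 0.2671.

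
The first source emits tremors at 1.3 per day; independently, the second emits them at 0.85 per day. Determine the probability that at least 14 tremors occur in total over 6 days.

0.4160

Independent Poisson processes superpose: combined rate λ = 1.3 + 0.85 = 2.15 per day.
Over the interval, μ = 2.15 × 6 = 12.9 (6 days).
P(N ≥ 14) = 1 − P(N ≤ 13) ≈ 0.4160.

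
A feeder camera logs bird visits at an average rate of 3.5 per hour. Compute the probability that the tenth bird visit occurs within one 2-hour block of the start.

0.1695

Over the interval, μ = 3.5 × 2 = 7 (a 2-hour block = 2 hours).
The tenth arrival falls in the interval iff at least 10 events occur there: P(S_10 ≤ t) = P(N ≥ 10) = 1 − P(N ≤ 9) ≈ 0.1695.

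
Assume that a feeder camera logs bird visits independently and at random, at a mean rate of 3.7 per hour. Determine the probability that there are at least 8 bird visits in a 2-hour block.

0.4607

Over the interval, μ = 3.7 × 2 = 7.4 (a 2-hour block = 2 hours).
P(N ≥ 8) = 1 − P(N ≤ 7) = 1 − Σ_{j=0}^{7} e^(−μ) μ^j/j! ≈ 0.4607.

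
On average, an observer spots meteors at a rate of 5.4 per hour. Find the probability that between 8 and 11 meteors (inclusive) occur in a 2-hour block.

0.4465

Over the interval, μ = 5.4 × 2 = 10.8 (a 2-hour block = 2 hours).
P(8 ≤ N ≤ 11) = Σ_{j=8}^{11} e^(−10.8) · 10.8^j/j! ≈ 0.4465.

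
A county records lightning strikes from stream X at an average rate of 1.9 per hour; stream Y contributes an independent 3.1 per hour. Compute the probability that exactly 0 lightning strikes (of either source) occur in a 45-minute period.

0.0235

Independent Poisson processes superpose: combined rate λ = 1.9 + 3.1 = 5 per hour.
Over the interval, μ = 5 × 0.75 = 3.75 (a 45-minute period = 0.75 hours).
P(N = 0) = e^(−3.75) · 3.75^0/0! ≈ 0.0235.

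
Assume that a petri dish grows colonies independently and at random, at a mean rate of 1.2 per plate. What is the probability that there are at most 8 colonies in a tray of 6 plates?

0.7027

Over the interval, μ = 1.2 × 6 = 7.2 (a tray of 6 plates = 6 plates).
P(N ≤ 8) = Σ_{j=0}^{8} e^(−μ) μ^j/j! ≈ 0.7027.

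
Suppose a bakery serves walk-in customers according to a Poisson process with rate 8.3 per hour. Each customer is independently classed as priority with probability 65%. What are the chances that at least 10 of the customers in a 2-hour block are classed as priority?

Thinning: the customers that are classed as priority themselves form a Poisson process with rate 0.65 × 8.3 = 5.395 per hour.
Over the interval, μ = 5.395 × 2 = 10.79 (a 2-hour block = 2 hours).
P(N ≥ 10) = 1 − P(N ≤ 9) ≈ 0.6363.

0.6363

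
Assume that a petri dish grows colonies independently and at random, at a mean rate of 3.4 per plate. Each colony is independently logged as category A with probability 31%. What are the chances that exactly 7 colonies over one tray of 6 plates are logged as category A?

0.1439

Thinning: the colonies that are logged as category A themselves form a Poisson process with rate 0.31 × 3.4 = 1.054 per plate.
Over the interval, μ = 1.054 × 6 = 6.324 (a tray of 6 plates = 6 plates).
P(N = 7) = e^(−6.324) · 6.324^7/7! ≈ 0.1439.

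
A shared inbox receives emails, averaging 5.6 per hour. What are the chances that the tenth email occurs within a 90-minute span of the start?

Over the interval, μ = 5.6 × 1.5 = 8.4 (a 90-minute span = 1.5 hours).
The tenth arrival falls in the interval iff at least 10 events occur there: P(S_10 ≤ t) = P(N ≥ 10) = 1 − P(N ≤ 9) ≈ 0.3341.

0.3341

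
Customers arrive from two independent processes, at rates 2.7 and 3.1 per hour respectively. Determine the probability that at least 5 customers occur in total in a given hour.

Independent Poisson processes superpose: combined rate λ = 2.7 + 3.1 = 5.8 per hour.
So μ = 5.8.
P(N ≥ 5) = 1 − P(N ≤ 4) ≈ 0.6873.

0.6873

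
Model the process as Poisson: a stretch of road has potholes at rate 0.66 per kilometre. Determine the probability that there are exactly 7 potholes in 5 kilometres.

Over the interval, μ = 0.66 × 5 = 3.3 (5 kilometres).
P(N = 7) = e^(−μ) μ^7/7! = e^(−3.3) · 3.3^7/5040 ≈ 0.0312.

0.0312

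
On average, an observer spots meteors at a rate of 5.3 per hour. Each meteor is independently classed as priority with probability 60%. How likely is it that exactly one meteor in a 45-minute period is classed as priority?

0.2196

Thinning: the meteors that are classed as priority themselves form a Poisson process with rate 0.6 × 5.3 = 3.18 per hour.
Over the interval, μ = 3.18 × 0.75 = 2.385 (a 45-minute period = 0.75 hours).
P(N = 1) = e^(−2.385) · 2.385^1/1! ≈ 0.2196.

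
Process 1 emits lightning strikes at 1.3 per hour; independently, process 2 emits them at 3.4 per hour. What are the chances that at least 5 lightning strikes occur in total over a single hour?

Independent Poisson processes superpose: combined rate λ = 1.3 + 3.4 = 4.7 per hour.
So μ = 4.7.
P(N ≥ 5) = 1 − P(N ≤ 4) ≈ 0.5054.

0.5054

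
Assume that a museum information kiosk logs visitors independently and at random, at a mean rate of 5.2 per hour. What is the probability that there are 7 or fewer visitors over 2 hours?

Over the interval, μ = 5.2 × 2 = 10.4 (2 hours).
P(N ≤ 7) = Σ_{j=0}^{7} e^(−μ) μ^j/j! ≈ 0.1863.

0.1863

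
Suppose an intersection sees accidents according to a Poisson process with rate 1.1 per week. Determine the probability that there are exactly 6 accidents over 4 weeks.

Over the interval, μ = 1.1 × 4 = 4.4 (4 weeks).
P(N = 6) = e^(−μ) μ^6/6! = e^(−4.4) · 4.4^6/720 ≈ 0.1237.

0.1237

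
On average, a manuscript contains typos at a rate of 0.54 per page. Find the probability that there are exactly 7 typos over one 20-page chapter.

Over the interval, μ = 0.54 × 20 = 10.8 (a 20-page chapter = 20 pages).
P(N = 7) = e^(−μ) μ^7/7! = e^(−10.8) · 10.8^7/5040 ≈ 0.0694.

0.0694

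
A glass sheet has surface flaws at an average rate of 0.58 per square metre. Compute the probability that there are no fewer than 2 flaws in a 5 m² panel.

Over the interval, μ = 0.58 × 5 = 2.9 (a 5 m² panel = 5 square metres).
P(N ≥ 2) = 1 − P(N ≤ 1) = 1 − Σ_{j=0}^{1} e^(−μ) μ^j/j! ≈ 0.7854.

0.7854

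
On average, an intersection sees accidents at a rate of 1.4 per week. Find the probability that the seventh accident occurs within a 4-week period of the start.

Over the interval, μ = 1.4 × 4 = 5.6 (a 4-week period = 4 weeks).
The seventh arrival falls in the interval iff at least 7 events occur there: P(S_7 ≤ t) = P(N ≥ 7) = 1 − P(N ≤ 6) ≈ 0.3297.

0.3297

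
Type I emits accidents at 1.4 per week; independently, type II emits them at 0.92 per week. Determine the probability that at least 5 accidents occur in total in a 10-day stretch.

Independent Poisson processes superpose: combined rate λ = 1.4 + 0.92 = 2.32 per week.
Over the interval, μ = 2.32 × 10/7 ≈ 3.31429 (a 10-day stretch = 10/7 weeks).
P(N ≥ 5) = 1 − P(N ≤ 4) ≈ 0.2400.

0.2400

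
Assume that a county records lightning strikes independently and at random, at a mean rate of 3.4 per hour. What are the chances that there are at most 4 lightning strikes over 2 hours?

Over the interval, μ = 3.4 × 2 = 6.8 (2 hours).
P(N ≤ 4) = Σ_{j=0}^{4} e^(−μ) μ^j/j! ≈ 0.1920.

0.1920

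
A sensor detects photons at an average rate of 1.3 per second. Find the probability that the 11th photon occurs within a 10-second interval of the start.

0.7483

Over the interval, μ = 1.3 × 10 = 13 (a 10-second interval = 10 seconds).
The 11th arrival falls in the interval iff at least 11 events occur there: P(S_11 ≤ t) = P(N ≥ 11) = 1 − P(N ≤ 10) ≈ 0.7483.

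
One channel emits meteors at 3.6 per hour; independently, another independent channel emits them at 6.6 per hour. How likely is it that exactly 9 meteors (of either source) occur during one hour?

0.1224

Independent Poisson processes superpose: combined rate λ = 3.6 + 6.6 = 10.2 per hour.
So μ = 10.2.
P(N = 9) = e^(−10.2) · 10.2^9/9! ≈ 0.1224.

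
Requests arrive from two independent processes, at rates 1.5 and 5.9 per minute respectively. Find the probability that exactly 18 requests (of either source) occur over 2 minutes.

Independent Poisson processes superpose: combined rate λ = 1.5 + 5.9 = 7.4 per minute.
Over the interval, μ = 7.4 × 2 = 14.8 (2 minutes).
P(N = 18) = e^(−14.8) · 14.8^18/18! ≈ 0.0677.

0.0677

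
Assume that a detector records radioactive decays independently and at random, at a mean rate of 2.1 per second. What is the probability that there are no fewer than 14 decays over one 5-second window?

Over the interval, μ = 2.1 × 5 = 10.5 (a 5-second window = 5 seconds).
P(N ≥ 14) = 1 − P(N ≤ 13) = 1 − Σ_{j=0}^{13} e^(−μ) μ^j/j! ≈ 0.1747.

0.1747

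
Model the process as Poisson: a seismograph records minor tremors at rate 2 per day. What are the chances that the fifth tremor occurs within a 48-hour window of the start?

0.3712

Over the interval, μ = 2 × 2 = 4 (a 48-hour window = 2 days).
The fifth arrival falls in the interval iff at least 5 events occur there: P(S_5 ≤ t) = P(N ≥ 5) = 1 − P(N ≤ 4) ≈ 0.3712.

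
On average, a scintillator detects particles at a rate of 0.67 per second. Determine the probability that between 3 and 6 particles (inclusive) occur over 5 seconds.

0.5962

Over the interval, μ = 0.67 × 5 = 3.35 (5 seconds).
P(3 ≤ N ≤ 6) = Σ_{j=3}^{6} e^(−3.35) · 3.35^j/j! ≈ 0.5962.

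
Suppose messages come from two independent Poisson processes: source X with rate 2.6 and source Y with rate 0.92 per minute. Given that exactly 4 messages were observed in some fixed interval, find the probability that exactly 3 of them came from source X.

0.4213

Given the total, each event is independently from source X with probability p = λ_X/(λ_X+λ_Y) = 2.6/3.52 ≈ 0.7386.
So K ~ Binomial(4, 2.6/3.52): P(K = 3) = C(4,3) · (2.6/3.52)^3 · (0.92/3.52)^1 ≈ 0.4213.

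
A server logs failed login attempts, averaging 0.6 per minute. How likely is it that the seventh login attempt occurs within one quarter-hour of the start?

Over the interval, μ = 0.6 × 15 = 9 (a quarter-hour = 15 minutes).
The seventh arrival falls in the interval iff at least 7 events occur there: P(S_7 ≤ t) = P(N ≥ 7) = 1 − P(N ≤ 6) ≈ 0.7932.

0.7932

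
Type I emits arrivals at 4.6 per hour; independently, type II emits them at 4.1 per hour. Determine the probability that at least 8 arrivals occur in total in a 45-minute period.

0.3309

Independent Poisson processes superpose: combined rate λ = 4.6 + 4.1 = 8.7 per hour.
Over the interval, μ = 8.7 × 0.75 = 6.525 (a 45-minute period = 0.75 hours).
P(N ≥ 8) = 1 − P(N ≤ 7) ≈ 0.3309.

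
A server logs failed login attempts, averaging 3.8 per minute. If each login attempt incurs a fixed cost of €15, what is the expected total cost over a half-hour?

€1710

E[N] = 3.8 × 30 = 114 (a half-hour = 30 minutes); E[cost] = 114 × €15 = €1710.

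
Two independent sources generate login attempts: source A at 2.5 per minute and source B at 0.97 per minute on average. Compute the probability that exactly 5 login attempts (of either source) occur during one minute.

Independent Poisson processes superpose: combined rate λ = 2.5 + 0.97 = 3.47 per minute.
So μ = 3.47.
P(N = 5) = e^(−3.47) · 3.47^5/5! ≈ 0.1305.

0.1305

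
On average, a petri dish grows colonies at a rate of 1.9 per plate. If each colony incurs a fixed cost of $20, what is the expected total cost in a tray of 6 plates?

E[N] = 1.9 × 6 = 11.4 (a tray of 6 plates = 6 plates); E[cost] = 11.4 × $20 = $228.

$228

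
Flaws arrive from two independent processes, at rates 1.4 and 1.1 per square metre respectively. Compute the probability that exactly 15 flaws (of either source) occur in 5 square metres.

0.0810

Independent Poisson processes superpose: combined rate λ = 1.4 + 1.1 = 2.5 per square metre.
Over the interval, μ = 2.5 × 5 = 12.5 (5 square metres).
P(N = 15) = e^(−12.5) · 12.5^15/15! ≈ 0.0810.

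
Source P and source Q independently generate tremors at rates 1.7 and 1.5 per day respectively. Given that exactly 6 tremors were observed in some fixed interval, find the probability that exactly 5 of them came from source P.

0.1190

Given the total, each event is independently from source P with probability p = λ_P/(λ_P+λ_Q) = 1.7/3.2 ≈ 0.5312.
So K ~ Binomial(6, 1.7/3.2): P(K = 5) = C(6,5) · (1.7/3.2)^5 · (1.5/3.2)^1 ≈ 0.1190.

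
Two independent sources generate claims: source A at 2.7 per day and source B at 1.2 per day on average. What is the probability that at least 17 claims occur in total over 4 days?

0.3944

Independent Poisson processes superpose: combined rate λ = 2.7 + 1.2 = 3.9 per day.
Over the interval, μ = 3.9 × 4 = 15.6 (4 days).
P(N ≥ 17) = 1 − P(N ≤ 16) ≈ 0.3944.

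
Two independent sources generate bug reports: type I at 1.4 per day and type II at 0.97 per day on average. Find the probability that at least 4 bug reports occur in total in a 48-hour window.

0.6966

Independent Poisson processes superpose: combined rate λ = 1.4 + 0.97 = 2.37 per day.
Over the interval, μ = 2.37 × 2 = 4.74 (a 48-hour window = 2 days).
P(N ≥ 4) = 1 − P(N ≤ 3) ≈ 0.6966.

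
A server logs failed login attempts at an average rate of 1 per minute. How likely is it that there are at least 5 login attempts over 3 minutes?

Over the interval, μ = 1 × 3 = 3 (3 minutes).
P(N ≥ 5) = 1 − P(N ≤ 4) = 1 − Σ_{j=0}^{4} e^(−μ) μ^j/j! ≈ 0.1847.

0.1847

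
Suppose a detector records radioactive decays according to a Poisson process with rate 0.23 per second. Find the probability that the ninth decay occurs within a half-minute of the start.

0.2580

Over the interval, μ = 0.23 × 30 = 6.9 (a half-minute = 30 seconds).
The ninth arrival falls in the interval iff at least 9 events occur there: P(S_9 ≤ t) = P(N ≥ 9) = 1 − P(N ≤ 8) ≈ 0.2580.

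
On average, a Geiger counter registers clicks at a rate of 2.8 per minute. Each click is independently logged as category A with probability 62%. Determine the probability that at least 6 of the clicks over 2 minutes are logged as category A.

Thinning: the clicks that are logged as category A themselves form a Poisson process with rate 0.62 × 2.8 = 1.736 per minute.
Over the interval, μ = 1.736 × 2 = 3.472 (2 minutes).
P(N ≥ 6) = 1 − P(N ≤ 5) ≈ 0.1387.

0.1387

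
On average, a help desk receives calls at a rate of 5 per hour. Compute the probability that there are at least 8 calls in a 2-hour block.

0.7798

Over the interval, μ = 5 × 2 = 10 (a 2-hour block = 2 hours).
P(N ≥ 8) = 1 − P(N ≤ 7) = 1 − Σ_{j=0}^{7} e^(−μ) μ^j/j! ≈ 0.7798.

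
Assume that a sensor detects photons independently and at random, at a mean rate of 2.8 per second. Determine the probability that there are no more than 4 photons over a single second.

With mean μ = 2.8 per second,
P(N ≤ 4) = Σ_{j=0}^{4} e^(−μ) μ^j/j! ≈ 0.8477.

0.8477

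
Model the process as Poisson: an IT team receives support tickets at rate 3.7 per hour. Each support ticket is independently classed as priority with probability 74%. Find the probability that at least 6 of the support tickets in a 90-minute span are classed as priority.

Thinning: the support tickets that are classed as priority themselves form a Poisson process with rate 0.74 × 3.7 = 2.738 per hour.
Over the interval, μ = 2.738 × 1.5 = 4.107 (a 90-minute span = 1.5 hours).
P(N ≥ 6) = 1 − P(N ≤ 5) ≈ 0.2318.

0.2318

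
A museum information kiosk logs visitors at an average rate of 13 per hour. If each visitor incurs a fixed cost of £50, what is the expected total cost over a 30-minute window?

E[N] = 13 × 0.5 = 6.5 (a 30-minute window = 0.5 hours); E[cost] = 6.5 × £50 = £325.

£325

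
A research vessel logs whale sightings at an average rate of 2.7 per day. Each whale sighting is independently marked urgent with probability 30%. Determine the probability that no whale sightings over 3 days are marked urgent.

0.0880

Thinning: the whale sightings that are marked urgent themselves form a Poisson process with rate 0.3 × 2.7 = 0.81 per day.
Over the interval, μ = 0.81 × 3 = 2.43 (3 days).
P(N = 0) = e^(−2.43) · 2.43^0/0! ≈ 0.0880.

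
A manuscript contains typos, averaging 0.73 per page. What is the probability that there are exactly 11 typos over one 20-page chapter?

0.0735

Over the interval, μ = 0.73 × 20 = 14.6 (a 20-page chapter = 20 pages).
P(N = 11) = e^(−μ) μ^11/11! = e^(−14.6) · 14.6^11/39916800 ≈ 0.0735.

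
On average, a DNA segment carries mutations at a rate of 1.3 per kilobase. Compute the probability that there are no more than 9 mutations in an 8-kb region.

Over the interval, μ = 1.3 × 8 = 10.4 (an 8-kb region = 8 kilobases).
P(N ≤ 9) = Σ_{j=0}^{9} e^(−μ) μ^j/j! ≈ 0.4090.

0.4090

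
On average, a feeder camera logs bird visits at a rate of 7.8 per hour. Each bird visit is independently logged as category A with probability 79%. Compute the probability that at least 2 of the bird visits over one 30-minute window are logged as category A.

0.8126

Thinning: the bird visits that are logged as category A themselves form a Poisson process with rate 0.79 × 7.8 = 6.162 per hour.
Over the interval, μ = 6.162 × 0.5 = 3.081 (a 30-minute window = 0.5 hours).
P(N ≥ 2) = 1 − P(N ≤ 1) ≈ 0.8126.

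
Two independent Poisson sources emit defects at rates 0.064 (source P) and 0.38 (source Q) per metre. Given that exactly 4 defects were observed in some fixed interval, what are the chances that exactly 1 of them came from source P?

0.3615

Given the total, each event is independently from source P with probability p = λ_P/(λ_P+λ_Q) = 0.064/0.444 ≈ 0.1441.
So K ~ Binomial(4, 0.064/0.444): P(K = 1) = C(4,1) · (0.064/0.444)^1 · (0.38/0.444)^3 ≈ 0.3615.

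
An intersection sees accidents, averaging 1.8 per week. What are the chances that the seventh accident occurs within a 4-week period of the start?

Over the interval, μ = 1.8 × 4 = 7.2 (a 4-week period = 4 weeks).
The seventh arrival falls in the interval iff at least 7 events occur there: P(S_7 ≤ t) = P(N ≥ 7) = 1 − P(N ≤ 6) ≈ 0.5796.

0.5796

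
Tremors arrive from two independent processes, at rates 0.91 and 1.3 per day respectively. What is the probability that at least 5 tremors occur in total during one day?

0.0736

Independent Poisson processes superpose: combined rate λ = 0.91 + 1.3 = 2.21 per day.
So μ = 2.21.
P(N ≥ 5) = 1 − P(N ≤ 4) ≈ 0.0736.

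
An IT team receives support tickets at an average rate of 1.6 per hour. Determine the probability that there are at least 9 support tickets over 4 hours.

0.1967

Over the interval, μ = 1.6 × 4 = 6.4 (4 hours).
P(N ≥ 9) = 1 − P(N ≤ 8) = 1 − Σ_{j=0}^{8} e^(−μ) μ^j/j! ≈ 0.1967.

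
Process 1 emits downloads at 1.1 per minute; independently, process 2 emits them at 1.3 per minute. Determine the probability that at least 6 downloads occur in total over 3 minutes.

0.7241

Independent Poisson processes superpose: combined rate λ = 1.1 + 1.3 = 2.4 per minute.
Over the interval, μ = 2.4 × 3 = 7.2 (3 minutes).
P(N ≥ 6) = 1 − P(N ≤ 5) ≈ 0.7241.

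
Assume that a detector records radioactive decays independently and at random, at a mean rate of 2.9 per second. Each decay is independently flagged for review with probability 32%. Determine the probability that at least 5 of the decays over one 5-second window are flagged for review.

0.4942

Thinning: the decays that are flagged for review themselves form a Poisson process with rate 0.32 × 2.9 = 0.928 per second.
Over the interval, μ = 0.928 × 5 = 4.64 (a 5-second window = 5 seconds).
P(N ≥ 5) = 1 − P(N ≤ 4) ≈ 0.4942.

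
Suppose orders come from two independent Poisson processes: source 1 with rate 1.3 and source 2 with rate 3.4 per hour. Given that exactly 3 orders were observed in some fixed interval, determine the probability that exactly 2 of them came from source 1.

Given the total, each event is independently from source 1 with probability p = λ_1/(λ_1+λ_2) = 1.3/4.7 ≈ 0.2766.
So K ~ Binomial(3, 1.3/4.7): P(K = 2) = C(3,2) · (1.3/4.7)^2 · (3.4/4.7)^1 ≈ 0.1660.

0.1660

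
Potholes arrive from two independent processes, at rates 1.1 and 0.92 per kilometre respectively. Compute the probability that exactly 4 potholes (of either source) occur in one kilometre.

0.0920

Independent Poisson processes superpose: combined rate λ = 1.1 + 0.92 = 2.02 per kilometre.
So μ = 2.02.
P(N = 4) = e^(−2.02) · 2.02^4/4! ≈ 0.0920.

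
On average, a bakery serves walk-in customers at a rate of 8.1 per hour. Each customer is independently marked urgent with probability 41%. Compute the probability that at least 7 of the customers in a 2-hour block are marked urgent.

0.4957

Thinning: the customers that are marked urgent themselves form a Poisson process with rate 0.41 × 8.1 = 3.321 per hour.
Over the interval, μ = 3.321 × 2 = 6.642 (a 2-hour block = 2 hours).
P(N ≥ 7) = 1 − P(N ≤ 6) ≈ 0.4957.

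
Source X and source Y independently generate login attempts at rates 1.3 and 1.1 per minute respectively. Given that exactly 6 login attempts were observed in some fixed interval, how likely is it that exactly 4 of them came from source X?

0.2713

Given the total, each event is independently from source X with probability p = λ_X/(λ_X+λ_Y) = 1.3/2.4 ≈ 0.5417.
So K ~ Binomial(6, 1.3/2.4): P(K = 4) = C(6,4) · (1.3/2.4)^4 · (1.1/2.4)^2 ≈ 0.2713.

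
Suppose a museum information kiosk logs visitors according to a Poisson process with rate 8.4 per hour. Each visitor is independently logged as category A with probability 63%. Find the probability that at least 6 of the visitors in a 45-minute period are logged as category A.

0.2100

Thinning: the visitors that are logged as category A themselves form a Poisson process with rate 0.63 × 8.4 = 5.292 per hour.
Over the interval, μ = 5.292 × 0.75 = 3.969 (a 45-minute period = 0.75 hours).
P(N ≥ 6) = 1 − P(N ≤ 5) ≈ 0.2100.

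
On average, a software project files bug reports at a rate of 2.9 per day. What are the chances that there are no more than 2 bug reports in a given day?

0.4460

With mean μ = 2.9 per day,
P(N ≤ 2) = Σ_{j=0}^{2} e^(−μ) μ^j/j! ≈ 0.4460.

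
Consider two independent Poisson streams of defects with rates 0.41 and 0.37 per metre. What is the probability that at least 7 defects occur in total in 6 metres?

Independent Poisson processes superpose: combined rate λ = 0.41 + 0.37 = 0.78 per metre.
Over the interval, μ = 0.78 × 6 = 4.68 (6 metres).
P(N ≥ 7) = 1 − P(N ≤ 6) ≈ 0.1927.

0.1927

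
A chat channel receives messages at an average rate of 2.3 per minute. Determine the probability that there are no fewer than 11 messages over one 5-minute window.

Over the interval, μ = 2.3 × 5 = 11.5 (a 5-minute window = 5 minutes).
P(N ≥ 11) = 1 − P(N ≤ 10) = 1 − Σ_{j=0}^{10} e^(−μ) μ^j/j! ≈ 0.5983.

0.5983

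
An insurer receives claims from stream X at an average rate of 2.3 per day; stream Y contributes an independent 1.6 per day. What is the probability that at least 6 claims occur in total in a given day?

Independent Poisson processes superpose: combined rate λ = 2.3 + 1.6 = 3.9 per day.
So μ = 3.9.
P(N ≥ 6) = 1 − P(N ≤ 5) ≈ 0.1994.

0.1994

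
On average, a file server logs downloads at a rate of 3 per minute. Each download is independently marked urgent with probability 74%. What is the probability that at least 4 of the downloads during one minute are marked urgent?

Thinning: the downloads that are marked urgent themselves form a Poisson process with rate 0.74 × 3 = 2.22 per minute.
So μ = 2.22.
P(N ≥ 4) = 1 − P(N ≤ 3) ≈ 0.1846.

0.1846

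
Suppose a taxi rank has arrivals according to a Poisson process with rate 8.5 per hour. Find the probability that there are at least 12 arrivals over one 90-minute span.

Over the interval, μ = 8.5 × 1.5 = 12.75 (a 90-minute span = 1.5 hours).
P(N ≥ 12) = 1 − P(N ≤ 11) = 1 − Σ_{j=0}^{11} e^(−μ) μ^j/j! ≈ 0.6210.

0.6210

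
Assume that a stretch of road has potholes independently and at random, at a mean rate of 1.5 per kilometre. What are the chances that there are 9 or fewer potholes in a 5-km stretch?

Over the interval, μ = 1.5 × 5 = 7.5 (a 5-km stretch = 5 kilometres).
P(N ≤ 9) = Σ_{j=0}^{9} e^(−μ) μ^j/j! ≈ 0.7764.

0.7764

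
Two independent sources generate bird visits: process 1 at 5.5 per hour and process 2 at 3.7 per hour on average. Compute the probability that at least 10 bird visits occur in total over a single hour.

Independent Poisson processes superpose: combined rate λ = 5.5 + 3.7 = 9.2 per hour.
So μ = 9.2.
P(N ≥ 10) = 1 − P(N ≤ 9) ≈ 0.4389.

0.4389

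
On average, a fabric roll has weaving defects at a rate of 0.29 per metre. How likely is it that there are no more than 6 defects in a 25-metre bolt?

Over the interval, μ = 0.29 × 25 = 7.25 (a 25-metre bolt = 25 metres).
P(N ≤ 6) = Σ_{j=0}^{6} e^(−μ) μ^j/j! ≈ 0.4132.

0.4132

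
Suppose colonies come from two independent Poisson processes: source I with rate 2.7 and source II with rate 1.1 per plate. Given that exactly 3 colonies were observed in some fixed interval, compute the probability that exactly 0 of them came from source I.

0.0243

Given the total, each event is independently from source I with probability p = λ_I/(λ_I+λ_II) = 2.7/3.8 ≈ 0.7105.
So K ~ Binomial(3, 2.7/3.8): P(K = 0) = C(3,0) · (2.7/3.8)^0 · (1.1/3.8)^3 ≈ 0.0243.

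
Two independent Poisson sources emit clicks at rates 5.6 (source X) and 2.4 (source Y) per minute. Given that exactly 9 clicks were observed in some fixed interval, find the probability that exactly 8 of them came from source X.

Given the total, each event is independently from source X with probability p = λ_X/(λ_X+λ_Y) = 5.6/8 = 0.7000.
So K ~ Binomial(9, 5.6/8): P(K = 8) = C(9,8) · (5.6/8)^8 · (2.4/8)^1 ≈ 0.1556.

0.1556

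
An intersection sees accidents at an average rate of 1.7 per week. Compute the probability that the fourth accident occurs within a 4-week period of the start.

Over the interval, μ = 1.7 × 4 = 6.8 (a 4-week period = 4 weeks).
The fourth arrival falls in the interval iff at least 4 events occur there: P(S_4 ≤ t) = P(N ≥ 4) = 1 − P(N ≤ 3) ≈ 0.9072.

0.9072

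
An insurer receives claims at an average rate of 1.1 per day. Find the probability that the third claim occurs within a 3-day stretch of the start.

0.6406

Over the interval, μ = 1.1 × 3 = 3.3 (a 3-day stretch = 3 days).
The third arrival falls in the interval iff at least 3 events occur there: P(S_3 ≤ t) = P(N ≥ 3) = 1 − P(N ≤ 2) ≈ 0.6406.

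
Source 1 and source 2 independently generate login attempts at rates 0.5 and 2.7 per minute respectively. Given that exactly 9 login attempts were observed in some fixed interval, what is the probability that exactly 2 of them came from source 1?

0.2676

Given the total, each event is independently from source 1 with probability p = λ_1/(λ_1+λ_2) = 0.5/3.2 ≈ 0.1562.
So K ~ Binomial(9, 0.5/3.2): P(K = 2) = C(9,2) · (0.5/3.2)^2 · (2.7/3.2)^7 ≈ 0.2676.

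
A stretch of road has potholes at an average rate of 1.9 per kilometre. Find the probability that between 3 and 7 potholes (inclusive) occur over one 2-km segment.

Over the interval, μ = 1.9 × 2 = 3.8 (a 2-km segment = 2 kilometres).
P(3 ≤ N ≤ 7) = Σ_{j=3}^{7} e^(−3.8) · 3.8^j/j! ≈ 0.6910.

0.6910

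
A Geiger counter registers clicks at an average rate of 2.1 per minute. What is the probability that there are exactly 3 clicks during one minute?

0.1890

With mean μ = 2.1 per minute,
P(N = 3) = e^(−μ) μ^3/3! = e^(−2.1) · 2.1^3/6 ≈ 0.1890.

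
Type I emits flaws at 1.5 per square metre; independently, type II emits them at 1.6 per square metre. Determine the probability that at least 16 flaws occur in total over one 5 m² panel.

0.4830

Independent Poisson processes superpose: combined rate λ = 1.5 + 1.6 = 3.1 per square metre.
Over the interval, μ = 3.1 × 5 = 15.5 (a 5 m² panel = 5 square metres).
P(N ≥ 16) = 1 − P(N ≤ 15) ≈ 0.4830.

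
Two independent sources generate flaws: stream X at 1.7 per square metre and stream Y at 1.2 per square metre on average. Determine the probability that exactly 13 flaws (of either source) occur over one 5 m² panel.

0.1014

Independent Poisson processes superpose: combined rate λ = 1.7 + 1.2 = 2.9 per square metre.
Over the interval, μ = 2.9 × 5 = 14.5 (a 5 m² panel = 5 square metres).
P(N = 13) = e^(−14.5) · 14.5^13/13! ≈ 0.1014.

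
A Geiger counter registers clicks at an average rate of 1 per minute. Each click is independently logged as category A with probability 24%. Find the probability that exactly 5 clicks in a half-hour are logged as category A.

0.1204

Thinning: the clicks that are logged as category A themselves form a Poisson process with rate 0.24 × 1 = 0.24 per minute.
Over the interval, μ = 0.24 × 30 = 7.2 (a half-hour = 30 minutes).
P(N = 5) = e^(−7.2) · 7.2^5/5! ≈ 0.1204.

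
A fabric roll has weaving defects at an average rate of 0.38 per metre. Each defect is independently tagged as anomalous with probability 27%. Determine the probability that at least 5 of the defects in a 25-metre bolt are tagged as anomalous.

0.1177

Thinning: the defects that are tagged as anomalous themselves form a Poisson process with rate 0.27 × 0.38 = 0.1026 per metre.
Over the interval, μ = 0.1026 × 25 = 2.565 (a 25-metre bolt = 25 metres).
P(N ≥ 5) = 1 − P(N ≤ 4) ≈ 0.1177.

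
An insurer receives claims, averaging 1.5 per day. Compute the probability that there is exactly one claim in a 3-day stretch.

Over the interval, μ = 1.5 × 3 = 4.5 (a 3-day stretch = 3 days).
P(N = 1) = e^(−μ) μ^1/1! = e^(−4.5) · 4.5^1/1 ≈ 0.0500.

0.0500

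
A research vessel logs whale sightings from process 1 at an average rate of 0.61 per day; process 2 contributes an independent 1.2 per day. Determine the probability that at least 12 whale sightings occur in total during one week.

Independent Poisson processes superpose: combined rate λ = 0.61 + 1.2 = 1.81 per day.
Over the interval, μ = 1.81 × 7 = 12.67 (a week = 7 days).
P(N ≥ 12) = 1 − P(N ≤ 11) ≈ 0.6125.

0.6125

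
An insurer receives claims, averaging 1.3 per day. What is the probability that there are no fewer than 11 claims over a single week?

0.3059

Over the interval, μ = 1.3 × 7 = 9.1 (a week = 7 days).
P(N ≥ 11) = 1 − P(N ≤ 10) = 1 − Σ_{j=0}^{10} e^(−μ) μ^j/j! ≈ 0.3059.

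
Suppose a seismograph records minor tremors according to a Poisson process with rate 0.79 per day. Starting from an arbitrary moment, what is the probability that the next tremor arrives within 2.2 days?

Inter-arrival times are exponential with rate λ = 0.79 per day.
P(T ≤ 2.2) = 1 − e^(−λt) = 1 − e^(−0.79 × 2.2) = 1 − e^(−1.738) ≈ 0.8241.

0.8241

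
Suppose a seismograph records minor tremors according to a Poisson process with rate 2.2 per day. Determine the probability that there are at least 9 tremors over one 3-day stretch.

0.2204

Over the interval, μ = 2.2 × 3 = 6.6 (a 3-day stretch = 3 days).
P(N ≥ 9) = 1 − P(N ≤ 8) = 1 − Σ_{j=0}^{8} e^(−μ) μ^j/j! ≈ 0.2204.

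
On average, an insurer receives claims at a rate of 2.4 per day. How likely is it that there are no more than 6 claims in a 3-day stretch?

Over the interval, μ = 2.4 × 3 = 7.2 (a 3-day stretch = 3 days).
P(N ≤ 6) = Σ_{j=0}^{6} e^(−μ) μ^j/j! ≈ 0.4204.

0.4204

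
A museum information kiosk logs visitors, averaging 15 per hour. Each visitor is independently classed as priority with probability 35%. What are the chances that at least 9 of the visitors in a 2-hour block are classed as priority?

Thinning: the visitors that are classed as priority themselves form a Poisson process with rate 0.35 × 15 = 5.25 per hour.
Over the interval, μ = 5.25 × 2 = 10.5 (a 2-hour block = 2 hours).
P(N ≥ 9) = 1 − P(N ≤ 8) ≈ 0.7206.

0.7206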